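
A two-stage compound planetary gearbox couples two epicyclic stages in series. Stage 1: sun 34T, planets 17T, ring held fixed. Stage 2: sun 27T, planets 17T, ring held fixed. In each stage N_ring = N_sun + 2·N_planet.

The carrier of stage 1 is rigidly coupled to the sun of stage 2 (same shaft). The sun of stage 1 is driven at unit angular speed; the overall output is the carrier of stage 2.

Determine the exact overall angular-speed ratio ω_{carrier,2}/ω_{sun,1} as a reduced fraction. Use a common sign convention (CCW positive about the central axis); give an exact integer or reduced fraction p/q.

Stage 1: N_ring = 34 + 2·17 = 68
Stage 1: 34(ω_s−ω_c) = −68(ω_r−ω_c),  ω_r=0, ω_s=1
Stage 1: 34(1−ω_c) = −68(0−ω_c)  ⇒  102ω_c = 34  ⇒  ω_c = 1/3
  ⇒ ω_c¹/ω_s¹ = 1/3
Stage 2: N_ring = 27 + 2·17 = 61
Stage 2: 27(ω_s−ω_c) = −61(ω_r−ω_c),  ω_r=0, ω_s=1
Stage 2: 27(1−ω_c) = −61(0−ω_c)  ⇒  88ω_c = 27  ⇒  ω_c = 27/88
  ⇒ ω_c²/ω_s² = 27/88
Coupling ω_s² = ω_c¹ ⇒ overall = 1/3 × 27/88 = 9/88

9/88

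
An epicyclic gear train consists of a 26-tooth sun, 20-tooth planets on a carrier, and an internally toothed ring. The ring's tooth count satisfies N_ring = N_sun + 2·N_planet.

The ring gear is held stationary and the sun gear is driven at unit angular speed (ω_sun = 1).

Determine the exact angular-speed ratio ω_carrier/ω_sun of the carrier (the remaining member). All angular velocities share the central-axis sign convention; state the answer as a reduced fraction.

13/46

N_ring = 26 + 2·20 = 66
26(ω_s−ω_c) = −66(ω_r−ω_c),  ω_r=0, ω_s=1
26(1−ω_c) = −66(0−ω_c)  ⇒  92ω_c = 26  ⇒  ω_c = 13/46
ω_c/ω_s = 13/46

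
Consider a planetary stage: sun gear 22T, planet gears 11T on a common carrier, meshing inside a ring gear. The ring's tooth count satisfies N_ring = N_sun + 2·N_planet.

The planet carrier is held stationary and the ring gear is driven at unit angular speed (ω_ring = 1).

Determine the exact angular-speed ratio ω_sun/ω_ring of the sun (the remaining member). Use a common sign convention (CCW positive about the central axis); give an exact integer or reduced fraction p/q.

N_ring = 22 + 2·11 = 44
22(ω_s−ω_c) = −44(ω_r−ω_c),  ω_c=0, ω_r=1
ω_s = 0 − (44/22)(1−0) = -2
ω_s/ω_r = -2

-2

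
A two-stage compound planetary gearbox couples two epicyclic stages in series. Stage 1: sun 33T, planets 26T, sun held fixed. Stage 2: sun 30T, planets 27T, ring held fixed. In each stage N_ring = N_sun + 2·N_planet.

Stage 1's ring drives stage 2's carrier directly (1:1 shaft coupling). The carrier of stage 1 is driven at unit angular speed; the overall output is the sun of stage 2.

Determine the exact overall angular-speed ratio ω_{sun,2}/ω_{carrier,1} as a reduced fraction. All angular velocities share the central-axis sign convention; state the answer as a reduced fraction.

Stage 1: N_ring = 33 + 2·26 = 85
Stage 1: 33(ω_s−ω_c) = −85(ω_r−ω_c),  ω_s=0, ω_c=1
Stage 1: ω_r = 1 − (33/85)(0−1) = 118/85
  ⇒ ω_r¹/ω_c¹ = 118/85
Stage 2: N_ring = 30 + 2·27 = 84
Stage 2: 30(ω_s−ω_c) = −84(ω_r−ω_c),  ω_r=0, ω_c=1
Stage 2: ω_s = 1 − (84/30)(0−1) = 19/5
  ⇒ ω_s²/ω_c² = 19/5
Coupling ω_c² = ω_r¹ ⇒ overall = 118/85 × 19/5 = 2242/425

2242/425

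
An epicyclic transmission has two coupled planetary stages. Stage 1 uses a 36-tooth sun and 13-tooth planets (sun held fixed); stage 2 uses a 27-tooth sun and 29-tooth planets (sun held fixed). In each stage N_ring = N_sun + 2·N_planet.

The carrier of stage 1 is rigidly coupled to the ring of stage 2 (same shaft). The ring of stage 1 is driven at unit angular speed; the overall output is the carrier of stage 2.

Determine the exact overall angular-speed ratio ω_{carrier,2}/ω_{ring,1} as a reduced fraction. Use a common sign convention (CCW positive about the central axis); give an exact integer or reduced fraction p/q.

Stage 1: N_ring = 36 + 2·13 = 62
Stage 1: 36(ω_s−ω_c) = −62(ω_r−ω_c),  ω_s=0, ω_r=1
Stage 1: 36(0−ω_c) = −62(1−ω_c)  ⇒  98ω_c = 62  ⇒  ω_c = 31/49
  ⇒ ω_c¹/ω_r¹ = 31/49
Stage 2: N_ring = 27 + 2·29 = 85
Stage 2: 27(ω_s−ω_c) = −85(ω_r−ω_c),  ω_s=0, ω_r=1
Stage 2: 27(0−ω_c) = −85(1−ω_c)  ⇒  112ω_c = 85  ⇒  ω_c = 85/112
  ⇒ ω_c²/ω_r² = 85/112
Coupling ω_r² = ω_c¹ ⇒ overall = 31/49 × 85/112 = 2635/5488

2635/5488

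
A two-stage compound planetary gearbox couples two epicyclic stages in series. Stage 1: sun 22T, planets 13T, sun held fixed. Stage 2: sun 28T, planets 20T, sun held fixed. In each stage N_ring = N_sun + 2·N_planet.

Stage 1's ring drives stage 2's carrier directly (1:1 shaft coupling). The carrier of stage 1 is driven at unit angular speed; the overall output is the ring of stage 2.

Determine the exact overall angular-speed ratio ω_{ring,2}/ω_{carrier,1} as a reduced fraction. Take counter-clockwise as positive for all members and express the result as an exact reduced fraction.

Stage 1: N_ring = 22 + 2·13 = 48
Stage 1: 22(ω_s−ω_c) = −48(ω_r−ω_c),  ω_s=0, ω_c=1
Stage 1: ω_r = 1 − (22/48)(0−1) = 35/24
  ⇒ ω_r¹/ω_c¹ = 35/24
Stage 2: N_ring = 28 + 2·20 = 68
Stage 2: 28(ω_s−ω_c) = −68(ω_r−ω_c),  ω_s=0, ω_c=1
Stage 2: ω_r = 1 − (28/68)(0−1) = 24/17
  ⇒ ω_r²/ω_c² = 24/17
Coupling ω_c² = ω_r¹ ⇒ overall = 35/24 × 24/17 = 35/17

35/17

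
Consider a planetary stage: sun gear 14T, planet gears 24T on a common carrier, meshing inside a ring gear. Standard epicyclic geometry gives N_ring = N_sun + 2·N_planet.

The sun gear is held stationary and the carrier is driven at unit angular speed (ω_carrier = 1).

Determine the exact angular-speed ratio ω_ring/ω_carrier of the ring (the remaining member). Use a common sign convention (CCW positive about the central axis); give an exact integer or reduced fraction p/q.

N_ring = 14 + 2·24 = 62
14(ω_s−ω_c) = −62(ω_r−ω_c),  ω_s=0, ω_c=1
ω_r = 1 − (14/62)(0−1) = 38/31
ω_r/ω_c = 38/31

38/31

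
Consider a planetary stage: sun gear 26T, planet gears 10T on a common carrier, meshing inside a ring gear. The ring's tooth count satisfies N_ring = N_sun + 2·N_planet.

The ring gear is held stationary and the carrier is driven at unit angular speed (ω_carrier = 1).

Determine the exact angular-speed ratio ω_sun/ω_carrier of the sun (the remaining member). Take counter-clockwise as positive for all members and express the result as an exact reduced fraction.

N_ring = 26 + 2·10 = 46
26(ω_s−ω_c) = −46(ω_r−ω_c),  ω_r=0, ω_c=1
ω_s = 1 − (46/26)(0−1) = 36/13
ω_s/ω_c = 36/13

36/13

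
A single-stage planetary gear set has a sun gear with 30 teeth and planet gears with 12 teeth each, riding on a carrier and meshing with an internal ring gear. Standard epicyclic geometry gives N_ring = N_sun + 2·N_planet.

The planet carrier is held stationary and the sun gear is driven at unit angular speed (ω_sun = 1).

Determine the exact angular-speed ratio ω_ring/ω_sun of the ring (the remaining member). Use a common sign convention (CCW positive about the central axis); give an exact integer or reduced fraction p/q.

N_ring = 30 + 2·12 = 54
30(ω_s−ω_c) = −54(ω_r−ω_c),  ω_c=0, ω_s=1
ω_r = 0 − (30/54)(1−0) = -5/9
ω_r/ω_s = -5/9

-5/9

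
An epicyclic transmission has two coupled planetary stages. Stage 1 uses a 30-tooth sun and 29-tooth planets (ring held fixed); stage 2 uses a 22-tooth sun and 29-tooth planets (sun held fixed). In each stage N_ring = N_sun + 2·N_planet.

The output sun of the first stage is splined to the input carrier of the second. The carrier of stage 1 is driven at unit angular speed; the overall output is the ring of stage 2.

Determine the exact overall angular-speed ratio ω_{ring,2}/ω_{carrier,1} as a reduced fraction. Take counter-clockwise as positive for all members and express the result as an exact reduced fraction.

Stage 1: N_ring = 30 + 2·29 = 88
Stage 1: 30(ω_s−ω_c) = −88(ω_r−ω_c),  ω_r=0, ω_c=1
Stage 1: ω_s = 1 − (88/30)(0−1) = 59/15
  ⇒ ω_s¹/ω_c¹ = 59/15
Stage 2: N_ring = 22 + 2·29 = 80
Stage 2: 22(ω_s−ω_c) = −80(ω_r−ω_c),  ω_s=0, ω_c=1
Stage 2: ω_r = 1 − (22/80)(0−1) = 51/40
  ⇒ ω_r²/ω_c² = 51/40
Coupling ω_c² = ω_s¹ ⇒ overall = 59/15 × 51/40 = 1003/200

1003/200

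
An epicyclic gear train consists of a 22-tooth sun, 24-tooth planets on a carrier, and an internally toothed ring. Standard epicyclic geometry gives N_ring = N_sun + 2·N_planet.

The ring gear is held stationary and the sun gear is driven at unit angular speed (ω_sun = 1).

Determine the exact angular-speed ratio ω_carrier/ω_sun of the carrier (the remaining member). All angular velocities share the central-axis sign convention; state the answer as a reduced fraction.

N_ring = 22 + 2·24 = 70
22(ω_s−ω_c) = −70(ω_r−ω_c),  ω_r=0, ω_s=1
22(1−ω_c) = −70(0−ω_c)  ⇒  92ω_c = 22  ⇒  ω_c = 11/46
ω_c/ω_s = 11/46

11/46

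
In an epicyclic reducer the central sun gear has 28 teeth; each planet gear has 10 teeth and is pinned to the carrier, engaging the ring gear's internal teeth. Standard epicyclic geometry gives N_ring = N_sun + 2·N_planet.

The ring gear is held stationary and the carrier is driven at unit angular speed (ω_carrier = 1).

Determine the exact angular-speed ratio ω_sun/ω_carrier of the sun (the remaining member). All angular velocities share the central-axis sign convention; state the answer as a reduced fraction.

19/7

N_ring = 28 + 2·10 = 48
28(ω_s−ω_c) = −48(ω_r−ω_c),  ω_r=0, ω_c=1
ω_s = 1 − (48/28)(0−1) = 19/7
ω_s/ω_c = 19/7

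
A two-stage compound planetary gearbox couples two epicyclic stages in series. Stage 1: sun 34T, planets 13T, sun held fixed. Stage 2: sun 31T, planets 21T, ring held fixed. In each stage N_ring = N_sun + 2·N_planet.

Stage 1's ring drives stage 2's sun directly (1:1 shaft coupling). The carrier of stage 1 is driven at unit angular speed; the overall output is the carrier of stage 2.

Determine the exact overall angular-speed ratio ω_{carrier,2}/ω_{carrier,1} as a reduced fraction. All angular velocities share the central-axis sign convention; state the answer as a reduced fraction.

Stage 1: N_ring = 34 + 2·13 = 60
Stage 1: 34(ω_s−ω_c) = −60(ω_r−ω_c),  ω_s=0, ω_c=1
Stage 1: ω_r = 1 − (34/60)(0−1) = 47/30
  ⇒ ω_r¹/ω_c¹ = 47/30
Stage 2: N_ring = 31 + 2·21 = 73
Stage 2: 31(ω_s−ω_c) = −73(ω_r−ω_c),  ω_r=0, ω_s=1
Stage 2: 31(1−ω_c) = −73(0−ω_c)  ⇒  104ω_c = 31  ⇒  ω_c = 31/104
  ⇒ ω_c²/ω_s² = 31/104
Coupling ω_s² = ω_r¹ ⇒ overall = 47/30 × 31/104 = 1457/3120

1457/3120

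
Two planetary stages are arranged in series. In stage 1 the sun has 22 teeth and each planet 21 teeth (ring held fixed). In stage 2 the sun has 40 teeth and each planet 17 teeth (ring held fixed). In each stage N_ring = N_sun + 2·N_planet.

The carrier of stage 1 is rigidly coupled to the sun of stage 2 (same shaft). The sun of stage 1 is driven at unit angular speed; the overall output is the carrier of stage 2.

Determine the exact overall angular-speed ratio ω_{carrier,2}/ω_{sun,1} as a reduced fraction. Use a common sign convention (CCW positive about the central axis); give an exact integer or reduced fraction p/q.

220/2451

Stage 1: N_ring = 22 + 2·21 = 64
Stage 1: 22(ω_s−ω_c) = −64(ω_r−ω_c),  ω_r=0, ω_s=1
Stage 1: 22(1−ω_c) = −64(0−ω_c)  ⇒  86ω_c = 22  ⇒  ω_c = 11/43
  ⇒ ω_c¹/ω_s¹ = 11/43
Stage 2: N_ring = 40 + 2·17 = 74
Stage 2: 40(ω_s−ω_c) = −74(ω_r−ω_c),  ω_r=0, ω_s=1
Stage 2: 40(1−ω_c) = −74(0−ω_c)  ⇒  114ω_c = 40  ⇒  ω_c = 20/57
  ⇒ ω_c²/ω_s² = 20/57
Coupling ω_s² = ω_c¹ ⇒ overall = 11/43 × 20/57 = 220/2451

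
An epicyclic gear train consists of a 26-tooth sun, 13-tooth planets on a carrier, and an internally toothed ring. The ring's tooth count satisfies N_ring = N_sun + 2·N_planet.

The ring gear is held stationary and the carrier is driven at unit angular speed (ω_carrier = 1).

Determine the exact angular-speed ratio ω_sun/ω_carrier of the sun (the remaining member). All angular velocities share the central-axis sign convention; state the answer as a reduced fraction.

3

N_ring = 26 + 2·13 = 52
26(ω_s−ω_c) = −52(ω_r−ω_c),  ω_r=0, ω_c=1
ω_s = 1 − (52/26)(0−1) = 3
ω_s/ω_c = 3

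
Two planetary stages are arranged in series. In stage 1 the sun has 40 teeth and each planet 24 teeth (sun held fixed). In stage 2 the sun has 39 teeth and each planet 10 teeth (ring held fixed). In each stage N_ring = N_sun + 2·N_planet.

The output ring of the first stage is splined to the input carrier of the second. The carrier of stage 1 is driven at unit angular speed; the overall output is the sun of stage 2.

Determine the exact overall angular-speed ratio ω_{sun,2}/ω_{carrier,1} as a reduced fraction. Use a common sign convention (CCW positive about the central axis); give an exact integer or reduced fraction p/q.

1568/429

Stage 1: N_ring = 40 + 2·24 = 88
Stage 1: 40(ω_s−ω_c) = −88(ω_r−ω_c),  ω_s=0, ω_c=1
Stage 1: ω_r = 1 − (40/88)(0−1) = 16/11
  ⇒ ω_r¹/ω_c¹ = 16/11
Stage 2: N_ring = 39 + 2·10 = 59
Stage 2: 39(ω_s−ω_c) = −59(ω_r−ω_c),  ω_r=0, ω_c=1
Stage 2: ω_s = 1 − (59/39)(0−1) = 98/39
  ⇒ ω_s²/ω_c² = 98/39
Coupling ω_c² = ω_r¹ ⇒ overall = 16/11 × 98/39 = 1568/429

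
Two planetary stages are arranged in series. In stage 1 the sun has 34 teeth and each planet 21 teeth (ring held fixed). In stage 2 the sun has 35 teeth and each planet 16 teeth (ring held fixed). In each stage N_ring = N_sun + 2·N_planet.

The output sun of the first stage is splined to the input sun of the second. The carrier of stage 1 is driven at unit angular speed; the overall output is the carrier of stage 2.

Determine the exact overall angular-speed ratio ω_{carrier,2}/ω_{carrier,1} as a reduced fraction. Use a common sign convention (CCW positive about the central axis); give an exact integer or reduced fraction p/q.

1925/1734

Stage 1: N_ring = 34 + 2·21 = 76
Stage 1: 34(ω_s−ω_c) = −76(ω_r−ω_c),  ω_r=0, ω_c=1
Stage 1: ω_s = 1 − (76/34)(0−1) = 55/17
  ⇒ ω_s¹/ω_c¹ = 55/17
Stage 2: N_ring = 35 + 2·16 = 67
Stage 2: 35(ω_s−ω_c) = −67(ω_r−ω_c),  ω_r=0, ω_s=1
Stage 2: 35(1−ω_c) = −67(0−ω_c)  ⇒  102ω_c = 35  ⇒  ω_c = 35/102
  ⇒ ω_c²/ω_s² = 35/102
Coupling ω_s² = ω_s¹ ⇒ overall = 55/17 × 35/102 = 1925/1734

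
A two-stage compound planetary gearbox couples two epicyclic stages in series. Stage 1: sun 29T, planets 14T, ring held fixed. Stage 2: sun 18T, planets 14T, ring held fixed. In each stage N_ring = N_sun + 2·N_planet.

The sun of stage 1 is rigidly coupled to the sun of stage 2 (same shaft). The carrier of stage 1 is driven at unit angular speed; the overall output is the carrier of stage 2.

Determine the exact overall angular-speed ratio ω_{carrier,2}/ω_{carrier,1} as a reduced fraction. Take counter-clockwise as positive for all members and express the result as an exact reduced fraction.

Stage 1: N_ring = 29 + 2·14 = 57
Stage 1: 29(ω_s−ω_c) = −57(ω_r−ω_c),  ω_r=0, ω_c=1
Stage 1: ω_s = 1 − (57/29)(0−1) = 86/29
  ⇒ ω_s¹/ω_c¹ = 86/29
Stage 2: N_ring = 18 + 2·14 = 46
Stage 2: 18(ω_s−ω_c) = −46(ω_r−ω_c),  ω_r=0, ω_s=1
Stage 2: 18(1−ω_c) = −46(0−ω_c)  ⇒  64ω_c = 18  ⇒  ω_c = 9/32
  ⇒ ω_c²/ω_s² = 9/32
Coupling ω_s² = ω_s¹ ⇒ overall = 86/29 × 9/32 = 387/464

387/464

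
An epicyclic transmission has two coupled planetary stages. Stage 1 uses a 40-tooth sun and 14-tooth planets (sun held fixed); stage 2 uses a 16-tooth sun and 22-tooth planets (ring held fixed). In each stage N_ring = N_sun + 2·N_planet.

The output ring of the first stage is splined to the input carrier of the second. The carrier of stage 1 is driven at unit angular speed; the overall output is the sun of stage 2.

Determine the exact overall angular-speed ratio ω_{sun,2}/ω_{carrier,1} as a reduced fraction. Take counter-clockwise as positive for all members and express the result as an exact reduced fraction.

Stage 1: N_ring = 40 + 2·14 = 68
Stage 1: 40(ω_s−ω_c) = −68(ω_r−ω_c),  ω_s=0, ω_c=1
Stage 1: ω_r = 1 − (40/68)(0−1) = 27/17
  ⇒ ω_r¹/ω_c¹ = 27/17
Stage 2: N_ring = 16 + 2·22 = 60
Stage 2: 16(ω_s−ω_c) = −60(ω_r−ω_c),  ω_r=0, ω_c=1
Stage 2: ω_s = 1 − (60/16)(0−1) = 19/4
  ⇒ ω_s²/ω_c² = 19/4
Coupling ω_c² = ω_r¹ ⇒ overall = 27/17 × 19/4 = 513/68

513/68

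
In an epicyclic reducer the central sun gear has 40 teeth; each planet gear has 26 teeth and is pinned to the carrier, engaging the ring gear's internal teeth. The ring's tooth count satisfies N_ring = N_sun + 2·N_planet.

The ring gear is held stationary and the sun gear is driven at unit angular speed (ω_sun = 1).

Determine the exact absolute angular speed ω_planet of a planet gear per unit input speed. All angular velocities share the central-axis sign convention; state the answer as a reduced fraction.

-10/13

N_ring = 40 + 2·26 = 92
40(ω_s−ω_c) = −92(ω_r−ω_c),  ω_r=0, ω_s=1
40(1−ω_c) = −92(0−ω_c)  ⇒  132ω_c = 40  ⇒  ω_c = 10/33
sun–planet: 40·(1−10/33) = −26·(ω_p−ω_c)  ⇒  ω_p−ω_c = −(40/26)·(23/33) = -460/429
ω_p = 10/33 − 460/429 = -10/13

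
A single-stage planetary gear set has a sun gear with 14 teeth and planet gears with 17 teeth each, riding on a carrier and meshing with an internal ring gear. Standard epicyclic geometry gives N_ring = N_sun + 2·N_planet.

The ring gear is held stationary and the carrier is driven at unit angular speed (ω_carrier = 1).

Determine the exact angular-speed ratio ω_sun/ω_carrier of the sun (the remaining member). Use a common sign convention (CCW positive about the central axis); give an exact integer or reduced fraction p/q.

31/7

N_ring = 14 + 2·17 = 48
14(ω_s−ω_c) = −48(ω_r−ω_c),  ω_r=0, ω_c=1
ω_s = 1 − (48/14)(0−1) = 31/7
ω_s/ω_c = 31/7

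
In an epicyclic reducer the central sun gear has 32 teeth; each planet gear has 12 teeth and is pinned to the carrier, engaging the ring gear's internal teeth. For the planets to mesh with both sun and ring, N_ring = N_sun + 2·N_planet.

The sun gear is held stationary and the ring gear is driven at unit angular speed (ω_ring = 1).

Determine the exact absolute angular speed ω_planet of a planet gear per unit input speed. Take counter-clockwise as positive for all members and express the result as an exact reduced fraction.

N_ring = 32 + 2·12 = 56
32(ω_s−ω_c) = −56(ω_r−ω_c),  ω_s=0, ω_r=1
32(0−ω_c) = −56(1−ω_c)  ⇒  88ω_c = 56  ⇒  ω_c = 7/11
sun–planet: 32·(0−7/11) = −12·(ω_p−ω_c)  ⇒  ω_p−ω_c = −(32/12)·(-7/11) = 56/33
ω_p = 7/11 + 56/33 = 7/3

7/3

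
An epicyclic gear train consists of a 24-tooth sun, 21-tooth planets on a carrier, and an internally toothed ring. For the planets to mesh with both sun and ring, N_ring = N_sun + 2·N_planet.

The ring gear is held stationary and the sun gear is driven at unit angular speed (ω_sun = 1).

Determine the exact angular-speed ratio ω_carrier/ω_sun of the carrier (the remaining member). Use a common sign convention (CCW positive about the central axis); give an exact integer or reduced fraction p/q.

4/15

N_ring = 24 + 2·21 = 66
24(ω_s−ω_c) = −66(ω_r−ω_c),  ω_r=0, ω_s=1
24(1−ω_c) = −66(0−ω_c)  ⇒  90ω_c = 24  ⇒  ω_c = 4/15
ω_c/ω_s = 4/15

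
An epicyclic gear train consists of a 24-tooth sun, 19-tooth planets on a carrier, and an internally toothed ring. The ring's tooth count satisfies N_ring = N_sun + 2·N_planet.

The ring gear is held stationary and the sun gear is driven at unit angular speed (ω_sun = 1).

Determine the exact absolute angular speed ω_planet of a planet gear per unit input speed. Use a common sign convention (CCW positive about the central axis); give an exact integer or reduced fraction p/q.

N_ring = 24 + 2·19 = 62
24(ω_s−ω_c) = −62(ω_r−ω_c),  ω_r=0, ω_s=1
24(1−ω_c) = −62(0−ω_c)  ⇒  86ω_c = 24  ⇒  ω_c = 12/43
sun–planet: 24·(1−12/43) = −19·(ω_p−ω_c)  ⇒  ω_p−ω_c = −(24/19)·(31/43) = -744/817
ω_p = 12/43 − 744/817 = -12/19

-12/19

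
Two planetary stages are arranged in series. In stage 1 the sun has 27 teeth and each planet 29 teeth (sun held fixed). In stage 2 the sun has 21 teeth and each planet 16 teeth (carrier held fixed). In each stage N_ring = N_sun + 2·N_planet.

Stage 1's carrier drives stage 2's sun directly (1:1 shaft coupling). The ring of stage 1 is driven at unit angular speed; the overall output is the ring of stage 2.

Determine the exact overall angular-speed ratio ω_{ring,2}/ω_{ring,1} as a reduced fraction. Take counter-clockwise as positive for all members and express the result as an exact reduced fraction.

-255/848

Stage 1: N_ring = 27 + 2·29 = 85
Stage 1: 27(ω_s−ω_c) = −85(ω_r−ω_c),  ω_s=0, ω_r=1
Stage 1: 27(0−ω_c) = −85(1−ω_c)  ⇒  112ω_c = 85  ⇒  ω_c = 85/112
  ⇒ ω_c¹/ω_r¹ = 85/112
Stage 2: N_ring = 21 + 2·16 = 53
Stage 2: 21(ω_s−ω_c) = −53(ω_r−ω_c),  ω_c=0, ω_s=1
Stage 2: ω_r = 0 − (21/53)(1−0) = -21/53
  ⇒ ω_r²/ω_s² = -21/53
Coupling ω_s² = ω_c¹ ⇒ overall = 85/112 × -21/53 = -255/848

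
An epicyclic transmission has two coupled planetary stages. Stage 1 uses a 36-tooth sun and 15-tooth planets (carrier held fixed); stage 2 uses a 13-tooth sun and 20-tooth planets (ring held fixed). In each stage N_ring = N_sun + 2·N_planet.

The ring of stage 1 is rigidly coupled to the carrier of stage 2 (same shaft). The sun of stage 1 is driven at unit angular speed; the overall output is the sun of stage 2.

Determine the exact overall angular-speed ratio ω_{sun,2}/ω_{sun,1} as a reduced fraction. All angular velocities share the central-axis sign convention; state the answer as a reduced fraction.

Stage 1: N_ring = 36 + 2·15 = 66
Stage 1: 36(ω_s−ω_c) = −66(ω_r−ω_c),  ω_c=0, ω_s=1
Stage 1: ω_r = 0 − (36/66)(1−0) = -6/11
  ⇒ ω_r¹/ω_s¹ = -6/11
Stage 2: N_ring = 13 + 2·20 = 53
Stage 2: 13(ω_s−ω_c) = −53(ω_r−ω_c),  ω_r=0, ω_c=1
Stage 2: ω_s = 1 − (53/13)(0−1) = 66/13
  ⇒ ω_s²/ω_c² = 66/13
Coupling ω_c² = ω_r¹ ⇒ overall = -6/11 × 66/13 = -36/13

-36/13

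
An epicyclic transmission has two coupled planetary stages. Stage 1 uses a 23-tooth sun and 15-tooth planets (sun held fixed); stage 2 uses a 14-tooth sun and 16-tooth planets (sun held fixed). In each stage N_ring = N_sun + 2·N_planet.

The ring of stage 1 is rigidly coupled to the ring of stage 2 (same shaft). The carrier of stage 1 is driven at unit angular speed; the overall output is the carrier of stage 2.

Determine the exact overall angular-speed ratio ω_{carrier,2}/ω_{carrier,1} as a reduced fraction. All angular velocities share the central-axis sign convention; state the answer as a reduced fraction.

Stage 1: N_ring = 23 + 2·15 = 53
Stage 1: 23(ω_s−ω_c) = −53(ω_r−ω_c),  ω_s=0, ω_c=1
Stage 1: ω_r = 1 − (23/53)(0−1) = 76/53
  ⇒ ω_r¹/ω_c¹ = 76/53
Stage 2: N_ring = 14 + 2·16 = 46
Stage 2: 14(ω_s−ω_c) = −46(ω_r−ω_c),  ω_s=0, ω_r=1
Stage 2: 14(0−ω_c) = −46(1−ω_c)  ⇒  60ω_c = 46  ⇒  ω_c = 23/30
  ⇒ ω_c²/ω_r² = 23/30
Coupling ω_r² = ω_r¹ ⇒ overall = 76/53 × 23/30 = 874/795

874/795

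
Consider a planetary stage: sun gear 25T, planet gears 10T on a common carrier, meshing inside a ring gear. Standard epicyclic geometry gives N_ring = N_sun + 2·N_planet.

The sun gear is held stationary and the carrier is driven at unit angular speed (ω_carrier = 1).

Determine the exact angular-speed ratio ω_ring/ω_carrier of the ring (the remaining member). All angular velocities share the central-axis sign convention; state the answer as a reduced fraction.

14/9

N_ring = 25 + 2·10 = 45
25(ω_s−ω_c) = −45(ω_r−ω_c),  ω_s=0, ω_c=1
ω_r = 1 − (25/45)(0−1) = 14/9
ω_r/ω_c = 14/9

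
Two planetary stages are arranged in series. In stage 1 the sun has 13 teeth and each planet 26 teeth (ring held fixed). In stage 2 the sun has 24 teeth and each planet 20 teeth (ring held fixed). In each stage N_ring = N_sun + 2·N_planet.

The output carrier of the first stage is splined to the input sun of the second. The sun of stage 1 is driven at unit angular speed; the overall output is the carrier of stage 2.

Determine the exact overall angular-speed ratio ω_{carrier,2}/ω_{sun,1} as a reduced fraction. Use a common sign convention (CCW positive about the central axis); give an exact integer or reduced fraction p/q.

Stage 1: N_ring = 13 + 2·26 = 65
Stage 1: 13(ω_s−ω_c) = −65(ω_r−ω_c),  ω_r=0, ω_s=1
Stage 1: 13(1−ω_c) = −65(0−ω_c)  ⇒  78ω_c = 13  ⇒  ω_c = 1/6
  ⇒ ω_c¹/ω_s¹ = 1/6
Stage 2: N_ring = 24 + 2·20 = 64
Stage 2: 24(ω_s−ω_c) = −64(ω_r−ω_c),  ω_r=0, ω_s=1
Stage 2: 24(1−ω_c) = −64(0−ω_c)  ⇒  88ω_c = 24  ⇒  ω_c = 3/11
  ⇒ ω_c²/ω_s² = 3/11
Coupling ω_s² = ω_c¹ ⇒ overall = 1/6 × 3/11 = 1/22

1/22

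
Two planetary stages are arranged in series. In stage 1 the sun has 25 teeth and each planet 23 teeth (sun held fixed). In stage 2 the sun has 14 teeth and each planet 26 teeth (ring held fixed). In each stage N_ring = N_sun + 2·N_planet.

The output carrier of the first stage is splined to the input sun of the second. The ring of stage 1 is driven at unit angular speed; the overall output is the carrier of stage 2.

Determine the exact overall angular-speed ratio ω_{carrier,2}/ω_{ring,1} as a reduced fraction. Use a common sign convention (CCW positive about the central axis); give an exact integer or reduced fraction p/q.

Stage 1: N_ring = 25 + 2·23 = 71
Stage 1: 25(ω_s−ω_c) = −71(ω_r−ω_c),  ω_s=0, ω_r=1
Stage 1: 25(0−ω_c) = −71(1−ω_c)  ⇒  96ω_c = 71  ⇒  ω_c = 71/96
  ⇒ ω_c¹/ω_r¹ = 71/96
Stage 2: N_ring = 14 + 2·26 = 66
Stage 2: 14(ω_s−ω_c) = −66(ω_r−ω_c),  ω_r=0, ω_s=1
Stage 2: 14(1−ω_c) = −66(0−ω_c)  ⇒  80ω_c = 14  ⇒  ω_c = 7/40
  ⇒ ω_c²/ω_s² = 7/40
Coupling ω_s² = ω_c¹ ⇒ overall = 71/96 × 7/40 = 497/3840

497/3840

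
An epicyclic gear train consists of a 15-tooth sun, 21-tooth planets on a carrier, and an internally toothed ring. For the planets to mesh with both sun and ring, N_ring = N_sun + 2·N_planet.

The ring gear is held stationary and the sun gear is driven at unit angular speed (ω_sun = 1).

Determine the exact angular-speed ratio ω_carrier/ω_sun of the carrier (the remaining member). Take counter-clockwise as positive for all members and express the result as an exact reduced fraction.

5/24

N_ring = 15 + 2·21 = 57
15(ω_s−ω_c) = −57(ω_r−ω_c),  ω_r=0, ω_s=1
15(1−ω_c) = −57(0−ω_c)  ⇒  72ω_c = 15  ⇒  ω_c = 5/24
ω_c/ω_s = 5/24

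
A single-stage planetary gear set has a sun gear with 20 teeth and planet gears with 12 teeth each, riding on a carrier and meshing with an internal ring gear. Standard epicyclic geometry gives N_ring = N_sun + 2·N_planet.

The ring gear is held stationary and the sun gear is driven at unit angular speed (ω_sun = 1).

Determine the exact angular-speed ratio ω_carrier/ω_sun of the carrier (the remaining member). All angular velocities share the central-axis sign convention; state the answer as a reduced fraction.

5/16

N_ring = 20 + 2·12 = 44
20(ω_s−ω_c) = −44(ω_r−ω_c),  ω_r=0, ω_s=1
20(1−ω_c) = −44(0−ω_c)  ⇒  64ω_c = 20  ⇒  ω_c = 5/16
ω_c/ω_s = 5/16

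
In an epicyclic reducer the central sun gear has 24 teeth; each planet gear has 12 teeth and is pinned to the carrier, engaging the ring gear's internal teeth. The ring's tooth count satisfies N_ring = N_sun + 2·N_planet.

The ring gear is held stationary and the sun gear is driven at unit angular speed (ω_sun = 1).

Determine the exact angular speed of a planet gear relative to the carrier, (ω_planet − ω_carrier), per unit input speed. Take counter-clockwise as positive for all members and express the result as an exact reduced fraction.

N_ring = 24 + 2·12 = 48
24(ω_s−ω_c) = −48(ω_r−ω_c),  ω_r=0, ω_s=1
24(1−ω_c) = −48(0−ω_c)  ⇒  72ω_c = 24  ⇒  ω_c = 1/3
sun–planet: 24·(1−1/3) = −12·(ω_p−ω_c)  ⇒  ω_p−ω_c = −(24/12)·(2/3) = -4/3

-4/3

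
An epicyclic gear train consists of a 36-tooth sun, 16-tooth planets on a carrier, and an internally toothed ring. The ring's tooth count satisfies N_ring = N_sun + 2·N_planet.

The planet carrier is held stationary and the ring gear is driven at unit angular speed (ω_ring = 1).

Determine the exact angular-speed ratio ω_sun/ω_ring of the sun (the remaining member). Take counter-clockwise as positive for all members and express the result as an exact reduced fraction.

-17/9

N_ring = 36 + 2·16 = 68
36(ω_s−ω_c) = −68(ω_r−ω_c),  ω_c=0, ω_r=1
ω_s = 0 − (68/36)(1−0) = -17/9
ω_s/ω_r = -17/9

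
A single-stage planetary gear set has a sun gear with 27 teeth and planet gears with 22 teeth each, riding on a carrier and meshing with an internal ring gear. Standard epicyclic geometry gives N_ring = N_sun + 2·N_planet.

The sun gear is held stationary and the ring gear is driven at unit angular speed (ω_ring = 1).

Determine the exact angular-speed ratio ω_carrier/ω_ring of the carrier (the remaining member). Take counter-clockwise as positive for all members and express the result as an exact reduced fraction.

N_ring = 27 + 2·22 = 71
27(ω_s−ω_c) = −71(ω_r−ω_c),  ω_s=0, ω_r=1
27(0−ω_c) = −71(1−ω_c)  ⇒  98ω_c = 71  ⇒  ω_c = 71/98
ω_c/ω_r = 71/98

71/98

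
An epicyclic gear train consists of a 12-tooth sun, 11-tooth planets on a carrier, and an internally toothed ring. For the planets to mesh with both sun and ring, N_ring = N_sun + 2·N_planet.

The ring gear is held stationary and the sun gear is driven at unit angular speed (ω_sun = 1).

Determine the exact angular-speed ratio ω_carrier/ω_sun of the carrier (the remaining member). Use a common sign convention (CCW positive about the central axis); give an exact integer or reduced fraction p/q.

6/23

N_ring = 12 + 2·11 = 34
12(ω_s−ω_c) = −34(ω_r−ω_c),  ω_r=0, ω_s=1
12(1−ω_c) = −34(0−ω_c)  ⇒  46ω_c = 12  ⇒  ω_c = 6/23
ω_c/ω_s = 6/23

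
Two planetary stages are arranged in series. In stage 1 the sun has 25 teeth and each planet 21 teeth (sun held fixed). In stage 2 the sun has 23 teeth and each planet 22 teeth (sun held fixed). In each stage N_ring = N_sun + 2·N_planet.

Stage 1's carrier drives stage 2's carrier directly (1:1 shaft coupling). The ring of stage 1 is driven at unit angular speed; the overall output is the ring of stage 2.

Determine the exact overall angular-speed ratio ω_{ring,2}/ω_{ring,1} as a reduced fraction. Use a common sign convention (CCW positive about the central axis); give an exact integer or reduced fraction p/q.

45/46

Stage 1: N_ring = 25 + 2·21 = 67
Stage 1: 25(ω_s−ω_c) = −67(ω_r−ω_c),  ω_s=0, ω_r=1
Stage 1: 25(0−ω_c) = −67(1−ω_c)  ⇒  92ω_c = 67  ⇒  ω_c = 67/92
  ⇒ ω_c¹/ω_r¹ = 67/92
Stage 2: N_ring = 23 + 2·22 = 67
Stage 2: 23(ω_s−ω_c) = −67(ω_r−ω_c),  ω_s=0, ω_c=1
Stage 2: ω_r = 1 − (23/67)(0−1) = 90/67
  ⇒ ω_r²/ω_c² = 90/67
Coupling ω_c² = ω_c¹ ⇒ overall = 67/92 × 90/67 = 45/46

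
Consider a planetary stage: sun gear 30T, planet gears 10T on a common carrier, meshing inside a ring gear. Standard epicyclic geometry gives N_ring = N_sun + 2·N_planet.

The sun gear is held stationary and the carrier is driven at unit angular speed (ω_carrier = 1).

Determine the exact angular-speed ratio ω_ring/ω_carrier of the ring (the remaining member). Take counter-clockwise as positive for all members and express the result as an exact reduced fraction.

N_ring = 30 + 2·10 = 50
30(ω_s−ω_c) = −50(ω_r−ω_c),  ω_s=0, ω_c=1
ω_r = 1 − (30/50)(0−1) = 8/5
ω_r/ω_c = 8/5

8/5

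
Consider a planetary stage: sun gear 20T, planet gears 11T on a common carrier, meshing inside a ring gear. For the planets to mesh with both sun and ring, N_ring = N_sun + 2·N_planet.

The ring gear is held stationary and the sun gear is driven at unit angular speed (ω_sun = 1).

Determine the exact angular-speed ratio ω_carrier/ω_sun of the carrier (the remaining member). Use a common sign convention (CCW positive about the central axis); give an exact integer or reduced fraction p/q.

10/31

N_ring = 20 + 2·11 = 42
20(ω_s−ω_c) = −42(ω_r−ω_c),  ω_r=0, ω_s=1
20(1−ω_c) = −42(0−ω_c)  ⇒  62ω_c = 20  ⇒  ω_c = 10/31
ω_c/ω_s = 10/31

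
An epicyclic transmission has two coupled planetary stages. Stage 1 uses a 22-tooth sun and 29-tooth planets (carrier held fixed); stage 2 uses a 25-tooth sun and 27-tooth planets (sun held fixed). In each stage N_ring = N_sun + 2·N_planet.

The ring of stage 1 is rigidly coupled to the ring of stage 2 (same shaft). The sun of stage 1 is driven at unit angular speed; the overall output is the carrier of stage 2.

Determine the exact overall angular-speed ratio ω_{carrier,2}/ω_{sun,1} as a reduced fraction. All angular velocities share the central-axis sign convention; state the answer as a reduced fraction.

Stage 1: N_ring = 22 + 2·29 = 80
Stage 1: 22(ω_s−ω_c) = −80(ω_r−ω_c),  ω_c=0, ω_s=1
Stage 1: ω_r = 0 − (22/80)(1−0) = -11/40
  ⇒ ω_r¹/ω_s¹ = -11/40
Stage 2: N_ring = 25 + 2·27 = 79
Stage 2: 25(ω_s−ω_c) = −79(ω_r−ω_c),  ω_s=0, ω_r=1
Stage 2: 25(0−ω_c) = −79(1−ω_c)  ⇒  104ω_c = 79  ⇒  ω_c = 79/104
  ⇒ ω_c²/ω_r² = 79/104
Coupling ω_r² = ω_r¹ ⇒ overall = -11/40 × 79/104 = -869/4160

-869/4160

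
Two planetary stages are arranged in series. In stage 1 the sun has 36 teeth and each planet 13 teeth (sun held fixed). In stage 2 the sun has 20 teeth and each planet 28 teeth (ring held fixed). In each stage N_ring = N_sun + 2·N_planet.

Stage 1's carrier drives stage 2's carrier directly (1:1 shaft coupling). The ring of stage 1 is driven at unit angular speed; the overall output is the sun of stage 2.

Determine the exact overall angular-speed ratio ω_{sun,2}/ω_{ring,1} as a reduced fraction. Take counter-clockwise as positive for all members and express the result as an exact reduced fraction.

744/245

Stage 1: N_ring = 36 + 2·13 = 62
Stage 1: 36(ω_s−ω_c) = −62(ω_r−ω_c),  ω_s=0, ω_r=1
Stage 1: 36(0−ω_c) = −62(1−ω_c)  ⇒  98ω_c = 62  ⇒  ω_c = 31/49
  ⇒ ω_c¹/ω_r¹ = 31/49
Stage 2: N_ring = 20 + 2·28 = 76
Stage 2: 20(ω_s−ω_c) = −76(ω_r−ω_c),  ω_r=0, ω_c=1
Stage 2: ω_s = 1 − (76/20)(0−1) = 24/5
  ⇒ ω_s²/ω_c² = 24/5
Coupling ω_c² = ω_c¹ ⇒ overall = 31/49 × 24/5 = 744/245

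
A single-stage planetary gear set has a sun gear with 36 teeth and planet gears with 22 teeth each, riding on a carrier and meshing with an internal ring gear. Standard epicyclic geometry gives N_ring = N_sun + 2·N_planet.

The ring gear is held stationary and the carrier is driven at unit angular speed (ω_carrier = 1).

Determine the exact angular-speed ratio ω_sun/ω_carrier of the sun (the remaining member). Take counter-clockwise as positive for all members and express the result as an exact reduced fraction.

29/9

N_ring = 36 + 2·22 = 80
36(ω_s−ω_c) = −80(ω_r−ω_c),  ω_r=0, ω_c=1
ω_s = 1 − (80/36)(0−1) = 29/9
ω_s/ω_c = 29/9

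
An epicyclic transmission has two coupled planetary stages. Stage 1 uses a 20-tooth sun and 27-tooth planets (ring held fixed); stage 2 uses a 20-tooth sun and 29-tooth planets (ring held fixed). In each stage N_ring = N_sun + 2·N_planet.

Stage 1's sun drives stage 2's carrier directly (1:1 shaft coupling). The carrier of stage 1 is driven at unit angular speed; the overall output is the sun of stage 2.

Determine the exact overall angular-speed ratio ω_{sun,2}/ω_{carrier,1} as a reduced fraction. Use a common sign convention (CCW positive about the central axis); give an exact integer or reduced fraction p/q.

Stage 1: N_ring = 20 + 2·27 = 74
Stage 1: 20(ω_s−ω_c) = −74(ω_r−ω_c),  ω_r=0, ω_c=1
Stage 1: ω_s = 1 − (74/20)(0−1) = 47/10
  ⇒ ω_s¹/ω_c¹ = 47/10
Stage 2: N_ring = 20 + 2·29 = 78
Stage 2: 20(ω_s−ω_c) = −78(ω_r−ω_c),  ω_r=0, ω_c=1
Stage 2: ω_s = 1 − (78/20)(0−1) = 49/10
  ⇒ ω_s²/ω_c² = 49/10
Coupling ω_c² = ω_s¹ ⇒ overall = 47/10 × 49/10 = 2303/100

2303/100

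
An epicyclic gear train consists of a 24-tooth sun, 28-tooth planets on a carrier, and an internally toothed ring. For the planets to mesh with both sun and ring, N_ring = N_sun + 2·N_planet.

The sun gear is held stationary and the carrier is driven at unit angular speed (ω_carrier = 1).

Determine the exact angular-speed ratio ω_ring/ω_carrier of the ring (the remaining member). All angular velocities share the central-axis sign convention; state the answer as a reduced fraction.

13/10

N_ring = 24 + 2·28 = 80
24(ω_s−ω_c) = −80(ω_r−ω_c),  ω_s=0, ω_c=1
ω_r = 1 − (24/80)(0−1) = 13/10
ω_r/ω_c = 13/10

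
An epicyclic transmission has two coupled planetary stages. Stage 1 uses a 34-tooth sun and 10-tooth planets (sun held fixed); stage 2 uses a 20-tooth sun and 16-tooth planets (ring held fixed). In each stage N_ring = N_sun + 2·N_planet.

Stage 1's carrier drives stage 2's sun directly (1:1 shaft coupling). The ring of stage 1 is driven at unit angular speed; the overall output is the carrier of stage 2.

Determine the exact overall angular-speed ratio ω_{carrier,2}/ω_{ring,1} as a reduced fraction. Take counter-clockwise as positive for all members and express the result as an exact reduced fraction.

15/88

Stage 1: N_ring = 34 + 2·10 = 54
Stage 1: 34(ω_s−ω_c) = −54(ω_r−ω_c),  ω_s=0, ω_r=1
Stage 1: 34(0−ω_c) = −54(1−ω_c)  ⇒  88ω_c = 54  ⇒  ω_c = 27/44
  ⇒ ω_c¹/ω_r¹ = 27/44
Stage 2: N_ring = 20 + 2·16 = 52
Stage 2: 20(ω_s−ω_c) = −52(ω_r−ω_c),  ω_r=0, ω_s=1
Stage 2: 20(1−ω_c) = −52(0−ω_c)  ⇒  72ω_c = 20  ⇒  ω_c = 5/18
  ⇒ ω_c²/ω_s² = 5/18
Coupling ω_s² = ω_c¹ ⇒ overall = 27/44 × 5/18 = 15/88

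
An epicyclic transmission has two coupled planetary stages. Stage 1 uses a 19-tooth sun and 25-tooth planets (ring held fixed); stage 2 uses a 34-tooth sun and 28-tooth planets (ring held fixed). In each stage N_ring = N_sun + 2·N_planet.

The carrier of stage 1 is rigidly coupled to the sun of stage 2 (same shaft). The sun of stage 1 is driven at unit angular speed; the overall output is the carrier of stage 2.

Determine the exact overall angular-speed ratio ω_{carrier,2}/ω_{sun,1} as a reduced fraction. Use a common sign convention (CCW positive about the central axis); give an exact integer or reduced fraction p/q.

323/5456

Stage 1: N_ring = 19 + 2·25 = 69
Stage 1: 19(ω_s−ω_c) = −69(ω_r−ω_c),  ω_r=0, ω_s=1
Stage 1: 19(1−ω_c) = −69(0−ω_c)  ⇒  88ω_c = 19  ⇒  ω_c = 19/88
  ⇒ ω_c¹/ω_s¹ = 19/88
Stage 2: N_ring = 34 + 2·28 = 90
Stage 2: 34(ω_s−ω_c) = −90(ω_r−ω_c),  ω_r=0, ω_s=1
Stage 2: 34(1−ω_c) = −90(0−ω_c)  ⇒  124ω_c = 34  ⇒  ω_c = 17/62
  ⇒ ω_c²/ω_s² = 17/62
Coupling ω_s² = ω_c¹ ⇒ overall = 19/88 × 17/62 = 323/5456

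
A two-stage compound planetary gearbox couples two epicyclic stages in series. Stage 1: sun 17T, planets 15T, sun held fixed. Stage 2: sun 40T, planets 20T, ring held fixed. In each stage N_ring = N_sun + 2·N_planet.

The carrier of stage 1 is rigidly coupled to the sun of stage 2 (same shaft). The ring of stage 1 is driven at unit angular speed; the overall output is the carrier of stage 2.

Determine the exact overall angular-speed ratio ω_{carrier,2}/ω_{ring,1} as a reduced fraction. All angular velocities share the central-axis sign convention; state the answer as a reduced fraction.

Stage 1: N_ring = 17 + 2·15 = 47
Stage 1: 17(ω_s−ω_c) = −47(ω_r−ω_c),  ω_s=0, ω_r=1
Stage 1: 17(0−ω_c) = −47(1−ω_c)  ⇒  64ω_c = 47  ⇒  ω_c = 47/64
  ⇒ ω_c¹/ω_r¹ = 47/64
Stage 2: N_ring = 40 + 2·20 = 80
Stage 2: 40(ω_s−ω_c) = −80(ω_r−ω_c),  ω_r=0, ω_s=1
Stage 2: 40(1−ω_c) = −80(0−ω_c)  ⇒  120ω_c = 40  ⇒  ω_c = 1/3
  ⇒ ω_c²/ω_s² = 1/3
Coupling ω_s² = ω_c¹ ⇒ overall = 47/64 × 1/3 = 47/192

47/192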